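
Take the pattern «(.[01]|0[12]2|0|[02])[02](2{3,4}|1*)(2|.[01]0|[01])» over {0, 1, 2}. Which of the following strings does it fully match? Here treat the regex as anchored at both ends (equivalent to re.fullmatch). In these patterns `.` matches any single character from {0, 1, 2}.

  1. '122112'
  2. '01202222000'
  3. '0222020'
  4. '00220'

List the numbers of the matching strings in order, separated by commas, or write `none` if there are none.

2

1 → no match
2 → match
3 → no match
4 → no match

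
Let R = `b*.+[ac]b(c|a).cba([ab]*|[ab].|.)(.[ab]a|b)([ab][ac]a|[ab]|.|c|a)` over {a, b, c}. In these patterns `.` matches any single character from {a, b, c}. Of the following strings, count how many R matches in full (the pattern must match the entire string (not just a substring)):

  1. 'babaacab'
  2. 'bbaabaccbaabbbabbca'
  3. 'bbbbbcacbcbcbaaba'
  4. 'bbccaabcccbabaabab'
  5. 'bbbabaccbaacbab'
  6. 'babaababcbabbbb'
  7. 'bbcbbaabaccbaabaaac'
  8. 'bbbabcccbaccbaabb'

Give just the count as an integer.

1 → no match
2 → match
3 → match
4 → match
5 → match
6 → match
7 → match
8 → match
Total matched: 7

7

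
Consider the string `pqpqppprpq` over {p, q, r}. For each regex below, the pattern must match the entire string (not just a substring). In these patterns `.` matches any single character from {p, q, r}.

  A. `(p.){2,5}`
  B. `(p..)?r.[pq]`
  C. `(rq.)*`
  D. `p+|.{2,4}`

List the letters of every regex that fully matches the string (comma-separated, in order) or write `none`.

A → match
B → no match
C → no match
D → no match

A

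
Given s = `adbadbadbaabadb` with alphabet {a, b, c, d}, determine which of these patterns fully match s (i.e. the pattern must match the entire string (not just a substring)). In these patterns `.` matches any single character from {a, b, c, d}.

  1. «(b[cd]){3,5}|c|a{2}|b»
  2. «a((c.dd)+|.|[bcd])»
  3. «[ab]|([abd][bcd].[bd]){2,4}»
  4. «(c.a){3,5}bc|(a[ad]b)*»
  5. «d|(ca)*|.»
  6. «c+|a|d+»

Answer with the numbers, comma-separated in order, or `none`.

4

1 → no match
2 → no match
3 → no match
4 → match
5 → no match
6 → no match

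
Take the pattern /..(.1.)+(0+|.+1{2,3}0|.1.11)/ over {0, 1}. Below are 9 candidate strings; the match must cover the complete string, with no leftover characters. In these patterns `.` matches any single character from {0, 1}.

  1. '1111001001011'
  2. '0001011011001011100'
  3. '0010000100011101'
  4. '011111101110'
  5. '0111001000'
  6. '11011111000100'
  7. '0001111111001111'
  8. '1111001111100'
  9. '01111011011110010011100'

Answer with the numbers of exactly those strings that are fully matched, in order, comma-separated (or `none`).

1 → match
2 → match
3 → no match
4 → match
5 → match
6 → no match
7 → match
8 → match
9 → no match

1, 2, 4, 5, 7, 8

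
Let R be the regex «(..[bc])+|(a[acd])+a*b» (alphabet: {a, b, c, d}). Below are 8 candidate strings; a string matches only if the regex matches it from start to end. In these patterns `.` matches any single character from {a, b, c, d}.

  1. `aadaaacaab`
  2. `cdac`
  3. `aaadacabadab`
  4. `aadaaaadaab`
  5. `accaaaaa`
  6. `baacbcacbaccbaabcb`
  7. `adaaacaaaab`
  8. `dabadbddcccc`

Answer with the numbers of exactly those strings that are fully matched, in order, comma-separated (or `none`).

1 → no match
2 → no match
3 → no match
4 → no match
5 → no match
6 → no match
7 → match
8 → match

7, 8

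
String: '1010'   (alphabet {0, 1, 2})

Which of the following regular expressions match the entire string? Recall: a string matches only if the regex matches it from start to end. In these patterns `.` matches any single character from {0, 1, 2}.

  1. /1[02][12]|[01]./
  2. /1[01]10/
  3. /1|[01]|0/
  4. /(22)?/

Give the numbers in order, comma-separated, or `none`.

2

1 → no match
2 → match
3 → no match
4 → no match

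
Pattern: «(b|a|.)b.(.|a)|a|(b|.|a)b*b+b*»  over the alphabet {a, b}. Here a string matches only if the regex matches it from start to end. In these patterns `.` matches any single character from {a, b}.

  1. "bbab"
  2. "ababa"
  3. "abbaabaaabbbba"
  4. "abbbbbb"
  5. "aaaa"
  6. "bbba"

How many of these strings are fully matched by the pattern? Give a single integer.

3

1 → match
2 → no match
3 → no match
4 → match
5 → no match
6 → match
Total matched: 3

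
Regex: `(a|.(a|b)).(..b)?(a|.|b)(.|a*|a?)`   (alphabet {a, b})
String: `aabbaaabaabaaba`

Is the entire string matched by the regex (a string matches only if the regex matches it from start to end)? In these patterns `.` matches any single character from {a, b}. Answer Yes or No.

No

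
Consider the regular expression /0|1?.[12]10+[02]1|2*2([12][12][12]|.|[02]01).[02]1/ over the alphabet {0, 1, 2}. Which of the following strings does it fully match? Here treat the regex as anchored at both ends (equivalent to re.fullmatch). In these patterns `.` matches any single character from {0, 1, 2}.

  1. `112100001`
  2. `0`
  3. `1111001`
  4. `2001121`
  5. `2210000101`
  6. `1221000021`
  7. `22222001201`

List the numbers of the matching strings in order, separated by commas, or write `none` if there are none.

1 → match
2 → match
3 → match
4 → match
5 → no match
6 → match
7 → match

1, 2, 3, 4, 6, 7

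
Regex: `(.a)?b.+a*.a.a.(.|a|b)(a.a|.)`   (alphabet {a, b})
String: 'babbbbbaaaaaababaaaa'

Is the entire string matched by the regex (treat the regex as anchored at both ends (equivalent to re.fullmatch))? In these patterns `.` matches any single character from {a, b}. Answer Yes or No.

Yes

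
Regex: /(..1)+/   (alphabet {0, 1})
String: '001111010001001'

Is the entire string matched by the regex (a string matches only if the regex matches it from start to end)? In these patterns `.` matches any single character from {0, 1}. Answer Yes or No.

No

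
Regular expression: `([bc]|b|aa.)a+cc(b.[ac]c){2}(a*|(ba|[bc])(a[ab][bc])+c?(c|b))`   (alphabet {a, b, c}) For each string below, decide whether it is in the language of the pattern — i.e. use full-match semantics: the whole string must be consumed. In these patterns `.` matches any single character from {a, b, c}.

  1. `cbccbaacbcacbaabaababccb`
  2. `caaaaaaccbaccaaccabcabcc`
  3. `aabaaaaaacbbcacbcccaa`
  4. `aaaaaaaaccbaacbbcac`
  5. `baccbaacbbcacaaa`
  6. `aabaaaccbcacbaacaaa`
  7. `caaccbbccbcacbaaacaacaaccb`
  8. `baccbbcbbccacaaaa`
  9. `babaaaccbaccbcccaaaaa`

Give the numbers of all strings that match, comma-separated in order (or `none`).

6, 7

1 → no match
2 → no match
3 → no match
4 → no match
5 → no match
6 → match
7 → match
8 → no match
9 → no match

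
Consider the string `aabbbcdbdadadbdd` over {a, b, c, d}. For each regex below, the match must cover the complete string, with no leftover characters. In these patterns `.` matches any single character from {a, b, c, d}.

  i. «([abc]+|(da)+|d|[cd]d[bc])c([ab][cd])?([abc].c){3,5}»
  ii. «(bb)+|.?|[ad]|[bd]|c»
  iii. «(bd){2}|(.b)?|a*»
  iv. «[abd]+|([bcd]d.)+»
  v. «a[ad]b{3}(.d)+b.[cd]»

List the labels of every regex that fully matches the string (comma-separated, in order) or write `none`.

i → no match — must end with `c`
ii → no match
iii → no match
iv → no match
v → match

v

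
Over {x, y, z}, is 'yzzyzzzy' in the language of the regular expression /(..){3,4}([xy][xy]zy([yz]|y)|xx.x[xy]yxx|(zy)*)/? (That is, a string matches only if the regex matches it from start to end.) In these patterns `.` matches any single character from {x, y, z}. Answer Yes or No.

Yes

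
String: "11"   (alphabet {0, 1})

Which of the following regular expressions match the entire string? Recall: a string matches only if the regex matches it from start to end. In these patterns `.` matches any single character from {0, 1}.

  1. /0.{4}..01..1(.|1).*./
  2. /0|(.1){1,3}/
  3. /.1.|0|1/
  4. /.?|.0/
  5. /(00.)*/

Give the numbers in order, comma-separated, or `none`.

2

1 → no match — must start with "0"
2 → match
3 → no match
4 → no match
5 → no match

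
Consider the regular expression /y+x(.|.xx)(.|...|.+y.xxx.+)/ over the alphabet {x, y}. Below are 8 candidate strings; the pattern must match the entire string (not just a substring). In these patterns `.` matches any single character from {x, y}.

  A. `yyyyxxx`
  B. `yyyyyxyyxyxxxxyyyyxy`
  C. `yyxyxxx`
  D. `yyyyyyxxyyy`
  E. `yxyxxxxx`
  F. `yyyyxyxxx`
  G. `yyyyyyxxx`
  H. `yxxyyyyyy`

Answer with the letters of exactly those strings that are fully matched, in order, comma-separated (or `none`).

A, B, C, D, E, F, G

A → match
B → match
C → match
D → match
E → match
F → match
G → match
H → no match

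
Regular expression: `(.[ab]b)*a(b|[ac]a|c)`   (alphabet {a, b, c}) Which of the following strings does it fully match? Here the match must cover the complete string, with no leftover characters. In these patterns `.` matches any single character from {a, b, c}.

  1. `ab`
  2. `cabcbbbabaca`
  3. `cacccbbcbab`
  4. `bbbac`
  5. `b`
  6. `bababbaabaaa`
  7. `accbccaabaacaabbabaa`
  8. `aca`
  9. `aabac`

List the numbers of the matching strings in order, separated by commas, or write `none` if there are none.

1, 2, 4, 6, 8, 9

1. `ab` → match
2. `cabcbbbabaca` → match
3. `cacccbbcbab` → no match
4. `bbbac` → match
5. `b` → no match
6. `bababbaabaaa` → match
7 → no match
8. `aca` → match
9. `aabac` → match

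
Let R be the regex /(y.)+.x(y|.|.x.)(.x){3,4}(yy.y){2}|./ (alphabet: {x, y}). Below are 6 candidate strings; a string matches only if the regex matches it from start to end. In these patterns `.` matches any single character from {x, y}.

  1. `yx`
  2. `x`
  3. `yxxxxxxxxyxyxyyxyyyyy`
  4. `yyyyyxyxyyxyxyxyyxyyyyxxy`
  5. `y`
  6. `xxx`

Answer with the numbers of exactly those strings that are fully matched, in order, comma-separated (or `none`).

1 → no match
2 → match
3 → match
4 → no match
5 → match
6 → no match

2, 3, 5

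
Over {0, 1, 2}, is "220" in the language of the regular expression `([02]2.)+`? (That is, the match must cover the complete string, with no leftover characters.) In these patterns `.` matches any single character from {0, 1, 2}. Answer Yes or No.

Yes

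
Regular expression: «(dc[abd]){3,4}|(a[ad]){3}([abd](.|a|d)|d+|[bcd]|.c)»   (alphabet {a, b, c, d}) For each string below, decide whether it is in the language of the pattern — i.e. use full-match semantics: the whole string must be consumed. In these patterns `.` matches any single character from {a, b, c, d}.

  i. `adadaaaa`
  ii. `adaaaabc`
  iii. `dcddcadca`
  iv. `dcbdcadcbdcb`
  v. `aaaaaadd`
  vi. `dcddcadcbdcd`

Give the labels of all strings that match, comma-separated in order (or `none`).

i, ii, iii, iv, v, vi

i. `adadaaaa` → match
ii. `adaaaabc` → match
iii. `dcddcadca` → match
iv. `dcbdcadcbdcb` → match
v. `aaaaaadd` → match
vi. `dcddcadcbdcd` → match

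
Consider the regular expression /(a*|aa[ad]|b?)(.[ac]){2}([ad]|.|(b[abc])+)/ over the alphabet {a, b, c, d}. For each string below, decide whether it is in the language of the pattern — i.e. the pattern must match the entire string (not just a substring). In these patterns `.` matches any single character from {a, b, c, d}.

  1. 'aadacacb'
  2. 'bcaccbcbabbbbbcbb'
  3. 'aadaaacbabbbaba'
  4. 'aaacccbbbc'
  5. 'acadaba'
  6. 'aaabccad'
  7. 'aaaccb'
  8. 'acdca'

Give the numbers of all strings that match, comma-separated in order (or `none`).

1, 2, 3, 4, 5, 6, 7, 8

1 → match
2 → match
3 → match
4 → match
5 → match
6 → match
7 → match
8 → match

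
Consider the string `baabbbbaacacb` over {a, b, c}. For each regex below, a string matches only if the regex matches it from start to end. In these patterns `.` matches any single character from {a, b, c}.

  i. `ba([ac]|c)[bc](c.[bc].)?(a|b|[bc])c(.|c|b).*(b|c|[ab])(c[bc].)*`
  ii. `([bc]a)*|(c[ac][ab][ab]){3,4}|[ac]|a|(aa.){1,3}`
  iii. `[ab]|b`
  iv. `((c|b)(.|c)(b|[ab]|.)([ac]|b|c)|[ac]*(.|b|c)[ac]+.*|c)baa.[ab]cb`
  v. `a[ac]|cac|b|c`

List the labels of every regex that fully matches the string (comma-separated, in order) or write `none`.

i → no match
ii → no match
iii → no match
iv → match
v → no match

iv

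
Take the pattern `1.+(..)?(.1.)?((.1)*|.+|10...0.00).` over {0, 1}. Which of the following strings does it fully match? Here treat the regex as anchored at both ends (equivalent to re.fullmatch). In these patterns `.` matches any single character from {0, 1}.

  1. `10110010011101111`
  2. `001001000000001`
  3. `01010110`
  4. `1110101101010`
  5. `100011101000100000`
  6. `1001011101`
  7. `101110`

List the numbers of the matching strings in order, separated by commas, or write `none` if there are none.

1 → match
2 → no match — must start with `1`
3 → no match — must start with `1`
4 → match
5 → match
6 → match
7 → match

1, 4, 5, 6, 7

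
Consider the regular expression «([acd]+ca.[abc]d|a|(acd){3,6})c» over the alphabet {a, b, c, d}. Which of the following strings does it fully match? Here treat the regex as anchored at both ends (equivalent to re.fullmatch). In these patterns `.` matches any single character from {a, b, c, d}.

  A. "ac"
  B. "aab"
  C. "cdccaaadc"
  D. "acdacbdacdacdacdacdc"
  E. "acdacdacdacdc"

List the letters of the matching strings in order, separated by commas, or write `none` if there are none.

A → match
B → no match — must end with "c"
C → match
D → no match
E → match

A, C, E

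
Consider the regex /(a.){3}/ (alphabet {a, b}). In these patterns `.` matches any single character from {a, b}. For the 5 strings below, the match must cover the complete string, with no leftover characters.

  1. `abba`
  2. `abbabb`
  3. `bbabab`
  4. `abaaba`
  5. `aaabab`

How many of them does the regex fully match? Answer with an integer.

1. `abba` → no match
2. `abbabb` → no match
3. `bbabab` → no match — must start with `a`
4. `abaaba` → no match
5. `aaabab` → match
Total matched: 1

1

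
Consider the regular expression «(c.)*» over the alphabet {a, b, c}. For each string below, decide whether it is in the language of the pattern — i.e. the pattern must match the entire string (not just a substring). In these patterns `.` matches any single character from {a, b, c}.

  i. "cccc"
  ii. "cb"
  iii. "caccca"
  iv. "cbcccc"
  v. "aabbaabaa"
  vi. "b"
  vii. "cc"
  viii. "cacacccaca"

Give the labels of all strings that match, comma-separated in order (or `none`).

i, ii, iii, iv, vii, viii

i → match
ii → match
iii → match
iv → match
v → no match
vi → no match
vii → match
viii → match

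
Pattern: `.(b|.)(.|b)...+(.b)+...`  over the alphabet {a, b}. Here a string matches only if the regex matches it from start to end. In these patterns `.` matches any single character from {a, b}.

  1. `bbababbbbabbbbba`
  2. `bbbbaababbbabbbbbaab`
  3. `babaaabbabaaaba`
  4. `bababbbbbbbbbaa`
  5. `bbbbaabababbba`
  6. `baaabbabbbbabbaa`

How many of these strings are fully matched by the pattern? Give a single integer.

1 → match
2 → match
3 → no match
4 → match
5 → match
6 → match
Total matched: 5

5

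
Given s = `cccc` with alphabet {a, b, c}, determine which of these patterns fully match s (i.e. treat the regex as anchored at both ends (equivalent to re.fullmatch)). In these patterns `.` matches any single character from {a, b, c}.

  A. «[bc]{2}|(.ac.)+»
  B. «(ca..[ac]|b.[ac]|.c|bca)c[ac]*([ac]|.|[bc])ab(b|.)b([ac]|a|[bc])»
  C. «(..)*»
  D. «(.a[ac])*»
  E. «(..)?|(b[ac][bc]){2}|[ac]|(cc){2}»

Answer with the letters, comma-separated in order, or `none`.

A → no match
B → no match
C → match
D → no match
E → match

C, E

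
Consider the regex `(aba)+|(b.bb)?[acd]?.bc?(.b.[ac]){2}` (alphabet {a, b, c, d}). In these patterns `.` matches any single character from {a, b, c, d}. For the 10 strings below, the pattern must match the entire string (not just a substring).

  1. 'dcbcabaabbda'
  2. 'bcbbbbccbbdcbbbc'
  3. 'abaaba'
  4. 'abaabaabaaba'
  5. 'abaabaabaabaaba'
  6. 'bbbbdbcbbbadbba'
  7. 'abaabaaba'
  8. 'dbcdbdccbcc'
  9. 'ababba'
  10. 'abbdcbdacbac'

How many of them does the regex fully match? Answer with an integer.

7

1 → match
2 → no match
3 → match
4 → match
5 → match
6 → match
7 → match
8 → match
9 → no match
10 → no match
Total matched: 7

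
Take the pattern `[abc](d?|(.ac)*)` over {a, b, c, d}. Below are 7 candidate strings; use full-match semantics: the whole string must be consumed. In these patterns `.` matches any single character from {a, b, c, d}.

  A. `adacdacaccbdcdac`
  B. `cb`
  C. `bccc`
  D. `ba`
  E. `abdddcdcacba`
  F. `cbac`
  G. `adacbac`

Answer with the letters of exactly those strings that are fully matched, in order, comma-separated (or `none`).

A → no match
B → no match
C → no match
D → no match
E → no match
F → match
G → match

F, G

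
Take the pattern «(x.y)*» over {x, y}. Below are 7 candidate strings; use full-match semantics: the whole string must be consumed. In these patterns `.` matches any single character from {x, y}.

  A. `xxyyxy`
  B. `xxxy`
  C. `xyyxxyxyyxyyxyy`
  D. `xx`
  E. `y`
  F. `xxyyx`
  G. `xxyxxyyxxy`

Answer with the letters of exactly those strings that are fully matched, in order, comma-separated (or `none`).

A → no match
B → no match
C → match
D → no match
E → no match
F → no match
G → no match

C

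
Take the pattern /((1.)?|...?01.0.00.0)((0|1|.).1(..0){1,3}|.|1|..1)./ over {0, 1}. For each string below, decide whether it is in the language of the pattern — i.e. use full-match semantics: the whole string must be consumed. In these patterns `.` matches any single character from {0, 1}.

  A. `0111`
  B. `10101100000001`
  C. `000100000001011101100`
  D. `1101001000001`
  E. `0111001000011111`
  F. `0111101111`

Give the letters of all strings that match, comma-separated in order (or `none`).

A. `0111` → match
B → match
C → match
D → match
E → no match
F. `0111101111` → no match

A, B, C, D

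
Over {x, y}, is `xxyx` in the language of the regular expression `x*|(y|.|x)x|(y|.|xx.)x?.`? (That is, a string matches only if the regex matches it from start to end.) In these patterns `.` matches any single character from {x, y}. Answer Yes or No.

Yes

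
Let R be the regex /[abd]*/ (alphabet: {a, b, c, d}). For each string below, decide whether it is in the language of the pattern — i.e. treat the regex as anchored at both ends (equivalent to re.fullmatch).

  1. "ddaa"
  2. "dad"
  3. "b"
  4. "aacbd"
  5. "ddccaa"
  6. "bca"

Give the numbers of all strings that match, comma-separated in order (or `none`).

1, 2, 3

1. "ddaa" → match
2. "dad" → match
3. "b" → match
4. "aacbd" → no match
5. "ddccaa" → no match
6. "bca" → no match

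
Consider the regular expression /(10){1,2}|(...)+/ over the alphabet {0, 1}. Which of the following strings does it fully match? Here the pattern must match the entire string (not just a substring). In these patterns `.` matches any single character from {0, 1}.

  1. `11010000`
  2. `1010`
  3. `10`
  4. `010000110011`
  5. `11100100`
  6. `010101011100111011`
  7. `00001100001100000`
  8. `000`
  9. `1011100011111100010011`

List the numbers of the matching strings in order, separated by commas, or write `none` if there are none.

1 → no match
2 → match
3 → match
4 → match
5 → no match
6 → match
7 → no match
8 → match
9 → no match

2, 3, 4, 6, 8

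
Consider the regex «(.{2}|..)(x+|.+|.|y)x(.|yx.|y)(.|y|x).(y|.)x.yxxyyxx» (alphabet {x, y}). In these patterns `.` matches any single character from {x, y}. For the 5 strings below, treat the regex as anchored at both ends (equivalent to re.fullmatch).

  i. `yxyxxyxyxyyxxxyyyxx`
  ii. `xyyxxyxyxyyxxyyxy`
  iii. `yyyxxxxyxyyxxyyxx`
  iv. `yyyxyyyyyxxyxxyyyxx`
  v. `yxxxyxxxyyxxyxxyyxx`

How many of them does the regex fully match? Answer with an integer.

i → no match — must end with `yxxyyxx`
ii → no match — must end with `yxxyyxx`
iii → match
iv → no match — must end with `yxxyyxx`
v → match
Total matched: 2

2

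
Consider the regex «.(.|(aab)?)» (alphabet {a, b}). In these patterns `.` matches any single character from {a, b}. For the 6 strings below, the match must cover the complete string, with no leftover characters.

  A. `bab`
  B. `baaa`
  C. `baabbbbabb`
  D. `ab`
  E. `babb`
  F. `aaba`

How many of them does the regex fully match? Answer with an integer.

A → no match
B → no match
C → no match
D → match
E → no match
F → no match
Total matched: 1

1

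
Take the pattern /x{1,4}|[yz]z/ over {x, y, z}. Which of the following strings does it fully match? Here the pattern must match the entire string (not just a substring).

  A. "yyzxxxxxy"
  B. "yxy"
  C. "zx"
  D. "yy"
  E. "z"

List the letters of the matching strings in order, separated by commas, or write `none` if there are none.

none

A. "yyzxxxxxy" → no match
B. "yxy" → no match
C. "zx" → no match
D. "yy" → no match
E. "z" → no match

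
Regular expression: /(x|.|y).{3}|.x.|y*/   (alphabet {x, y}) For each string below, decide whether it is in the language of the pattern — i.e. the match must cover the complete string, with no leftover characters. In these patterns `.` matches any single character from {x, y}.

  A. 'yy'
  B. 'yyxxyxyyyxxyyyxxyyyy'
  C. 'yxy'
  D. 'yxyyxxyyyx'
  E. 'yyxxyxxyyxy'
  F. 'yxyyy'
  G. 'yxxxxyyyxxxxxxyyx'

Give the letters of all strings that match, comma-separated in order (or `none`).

A, C

A. 'yy' → match
B → no match
C. 'yxy' → match
D. 'yxyyxxyyyx' → no match
E. 'yyxxyxxyyxy' → no match
F. 'yxyyy' → no match
G → no match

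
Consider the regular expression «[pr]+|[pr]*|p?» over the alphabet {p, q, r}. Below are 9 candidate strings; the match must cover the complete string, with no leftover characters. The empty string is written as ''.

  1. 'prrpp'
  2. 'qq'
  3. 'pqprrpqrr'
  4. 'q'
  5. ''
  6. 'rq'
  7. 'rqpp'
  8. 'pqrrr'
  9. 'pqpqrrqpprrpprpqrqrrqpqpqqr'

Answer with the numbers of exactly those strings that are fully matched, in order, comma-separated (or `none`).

1, 5

1 → match
2 → no match
3 → no match
4 → no match
5 → match
6 → no match
7 → no match
8 → no match
9 → no match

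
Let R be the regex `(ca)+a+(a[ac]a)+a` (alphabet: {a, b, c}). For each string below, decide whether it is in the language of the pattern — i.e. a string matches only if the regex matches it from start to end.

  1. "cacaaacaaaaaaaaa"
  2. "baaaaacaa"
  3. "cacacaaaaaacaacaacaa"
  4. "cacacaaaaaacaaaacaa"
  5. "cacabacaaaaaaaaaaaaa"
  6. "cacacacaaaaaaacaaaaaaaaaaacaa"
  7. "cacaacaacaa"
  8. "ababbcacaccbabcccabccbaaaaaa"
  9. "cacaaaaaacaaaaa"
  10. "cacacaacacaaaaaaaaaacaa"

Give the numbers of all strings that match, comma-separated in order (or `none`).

1 → no match
2 → no match — must start with "ca"
3 → match
4 → no match
5 → no match
6 → match
7 → no match
8 → no match — must start with "ca"
9 → match
10 → no match

3, 6, 9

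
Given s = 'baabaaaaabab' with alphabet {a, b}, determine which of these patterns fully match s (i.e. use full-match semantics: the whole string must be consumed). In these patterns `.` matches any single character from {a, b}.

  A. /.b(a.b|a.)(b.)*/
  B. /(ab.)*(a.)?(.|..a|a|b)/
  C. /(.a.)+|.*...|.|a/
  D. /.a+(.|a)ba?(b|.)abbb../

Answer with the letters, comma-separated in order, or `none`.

A → no match
B → no match
C → match
D → no match

C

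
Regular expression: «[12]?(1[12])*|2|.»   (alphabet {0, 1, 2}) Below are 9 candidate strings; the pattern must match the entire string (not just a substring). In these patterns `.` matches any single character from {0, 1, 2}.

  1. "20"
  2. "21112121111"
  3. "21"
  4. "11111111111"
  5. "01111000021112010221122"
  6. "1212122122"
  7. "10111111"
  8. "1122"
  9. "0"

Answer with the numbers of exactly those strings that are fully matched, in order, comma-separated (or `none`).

1 → no match
2 → match
3 → no match
4 → match
5 → no match
6 → no match
7 → no match
8 → no match
9 → match

2, 4, 9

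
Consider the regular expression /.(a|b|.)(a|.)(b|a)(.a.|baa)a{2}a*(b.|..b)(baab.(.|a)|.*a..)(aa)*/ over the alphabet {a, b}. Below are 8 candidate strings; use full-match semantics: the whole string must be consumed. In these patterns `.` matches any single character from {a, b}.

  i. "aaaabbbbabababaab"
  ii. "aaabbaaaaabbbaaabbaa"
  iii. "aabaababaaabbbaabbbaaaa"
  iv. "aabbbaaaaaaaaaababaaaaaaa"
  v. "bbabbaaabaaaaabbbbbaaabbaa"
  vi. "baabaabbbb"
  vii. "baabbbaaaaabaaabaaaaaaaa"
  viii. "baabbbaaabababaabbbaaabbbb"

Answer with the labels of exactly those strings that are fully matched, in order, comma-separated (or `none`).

i → no match
ii → match
iii → no match
iv → match
v → no match
vi → no match
vii → no match
viii → no match

ii, iv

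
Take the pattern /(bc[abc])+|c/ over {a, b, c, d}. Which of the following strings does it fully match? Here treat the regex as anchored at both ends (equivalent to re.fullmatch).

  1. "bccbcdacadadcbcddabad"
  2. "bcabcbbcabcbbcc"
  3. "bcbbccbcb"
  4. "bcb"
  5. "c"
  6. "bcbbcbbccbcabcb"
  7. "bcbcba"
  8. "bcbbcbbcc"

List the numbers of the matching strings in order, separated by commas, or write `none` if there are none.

1 → no match
2 → match
3 → match
4 → match
5 → match
6 → match
7 → no match
8 → match

2, 3, 4, 5, 6, 8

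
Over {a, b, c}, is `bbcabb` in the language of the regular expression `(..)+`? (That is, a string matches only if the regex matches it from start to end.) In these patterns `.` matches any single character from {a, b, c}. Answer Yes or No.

Yes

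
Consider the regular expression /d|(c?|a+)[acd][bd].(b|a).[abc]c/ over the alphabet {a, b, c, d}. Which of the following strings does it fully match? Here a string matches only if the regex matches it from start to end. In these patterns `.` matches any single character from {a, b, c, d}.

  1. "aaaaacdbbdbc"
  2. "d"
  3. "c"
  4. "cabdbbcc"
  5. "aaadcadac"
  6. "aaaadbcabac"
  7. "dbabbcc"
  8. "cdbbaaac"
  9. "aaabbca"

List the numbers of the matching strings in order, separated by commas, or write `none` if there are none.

1 → match
2 → match
3 → no match
4 → match
5 → match
6 → match
7 → match
8 → match
9 → no match

1, 2, 4, 5, 6, 7, 8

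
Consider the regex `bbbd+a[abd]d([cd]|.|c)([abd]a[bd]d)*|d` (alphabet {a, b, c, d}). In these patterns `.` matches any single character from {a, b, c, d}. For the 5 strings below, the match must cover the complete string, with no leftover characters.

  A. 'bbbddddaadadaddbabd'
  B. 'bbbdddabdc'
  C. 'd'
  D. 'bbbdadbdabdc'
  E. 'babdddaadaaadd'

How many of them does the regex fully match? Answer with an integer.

A → match
B → match
C → match
D → no match
E → no match
Total matched: 3

3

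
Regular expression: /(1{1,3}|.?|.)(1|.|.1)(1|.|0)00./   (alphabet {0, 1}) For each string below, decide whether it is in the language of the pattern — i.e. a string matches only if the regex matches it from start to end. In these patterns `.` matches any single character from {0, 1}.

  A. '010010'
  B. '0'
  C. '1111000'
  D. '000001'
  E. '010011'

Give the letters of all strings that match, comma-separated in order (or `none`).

A. '010010' → no match
B. '0' → no match
C. '1111000' → match
D. '000001' → match
E. '010011' → no match

C, D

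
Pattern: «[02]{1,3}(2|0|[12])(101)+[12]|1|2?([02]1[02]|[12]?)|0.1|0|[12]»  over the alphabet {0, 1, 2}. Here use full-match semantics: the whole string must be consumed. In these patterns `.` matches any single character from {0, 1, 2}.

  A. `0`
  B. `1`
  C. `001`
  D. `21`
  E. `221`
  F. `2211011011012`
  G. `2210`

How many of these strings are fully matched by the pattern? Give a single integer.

A → match
B → match
C → match
D → match
E → no match
F → match
G → match
Total matched: 6

6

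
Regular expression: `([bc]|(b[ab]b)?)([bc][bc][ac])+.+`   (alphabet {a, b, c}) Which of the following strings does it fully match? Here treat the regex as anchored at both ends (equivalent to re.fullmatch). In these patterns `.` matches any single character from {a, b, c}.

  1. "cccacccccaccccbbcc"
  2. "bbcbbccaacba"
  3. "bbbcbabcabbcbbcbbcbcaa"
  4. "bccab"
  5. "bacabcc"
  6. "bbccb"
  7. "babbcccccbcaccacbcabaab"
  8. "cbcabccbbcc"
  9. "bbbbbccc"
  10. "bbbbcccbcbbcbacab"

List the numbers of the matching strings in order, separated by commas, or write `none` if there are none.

1 → match
2. "bbcbbccaacba" → match
3 → match
4. "bccab" → match
5. "bacabcc" → no match
6. "bbccb" → match
7 → match
8. "cbcabccbbcc" → match
9. "bbbbbccc" → match
10 → match

1, 2, 3, 4, 6, 7, 8, 9, 10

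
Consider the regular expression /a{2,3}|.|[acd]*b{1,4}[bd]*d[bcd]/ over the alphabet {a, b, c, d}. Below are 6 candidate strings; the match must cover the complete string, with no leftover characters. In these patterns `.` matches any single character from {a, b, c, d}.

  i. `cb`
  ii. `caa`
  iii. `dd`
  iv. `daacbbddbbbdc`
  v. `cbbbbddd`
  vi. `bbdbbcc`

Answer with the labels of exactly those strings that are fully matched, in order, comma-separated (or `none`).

i. `cb` → no match
ii. `caa` → no match
iii. `dd` → no match
iv → match
v. `cbbbbddd` → match
vi. `bbdbbcc` → no match

iv, v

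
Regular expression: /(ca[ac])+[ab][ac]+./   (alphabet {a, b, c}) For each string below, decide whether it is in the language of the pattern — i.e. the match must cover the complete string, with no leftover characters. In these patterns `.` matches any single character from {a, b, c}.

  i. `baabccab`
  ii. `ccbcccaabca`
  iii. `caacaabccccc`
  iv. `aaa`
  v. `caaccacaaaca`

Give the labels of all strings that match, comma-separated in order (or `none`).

i → no match — must start with `ca`
ii → no match — must start with `ca`
iii → match
iv → no match — must start with `ca`
v → no match

iii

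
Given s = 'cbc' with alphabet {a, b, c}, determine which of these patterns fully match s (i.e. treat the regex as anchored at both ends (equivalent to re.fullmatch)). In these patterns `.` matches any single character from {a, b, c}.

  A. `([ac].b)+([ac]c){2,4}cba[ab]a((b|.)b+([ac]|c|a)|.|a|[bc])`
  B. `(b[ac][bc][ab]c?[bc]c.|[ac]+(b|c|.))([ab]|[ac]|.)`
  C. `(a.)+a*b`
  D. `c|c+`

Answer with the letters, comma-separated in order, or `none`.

B

A → no match
B → match
C → no match — must start with 'a'
D → no match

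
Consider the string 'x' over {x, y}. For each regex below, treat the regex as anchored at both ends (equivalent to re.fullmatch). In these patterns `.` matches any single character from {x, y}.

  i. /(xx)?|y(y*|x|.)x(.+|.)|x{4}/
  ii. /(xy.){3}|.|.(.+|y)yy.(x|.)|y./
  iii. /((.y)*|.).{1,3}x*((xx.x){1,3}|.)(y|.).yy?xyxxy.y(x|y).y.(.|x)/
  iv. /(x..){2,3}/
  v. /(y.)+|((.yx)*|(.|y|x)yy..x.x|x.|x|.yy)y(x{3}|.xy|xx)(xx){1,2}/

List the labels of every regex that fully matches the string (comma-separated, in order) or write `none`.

i → no match
ii → match
iii → no match
iv → no match
v → no match

ii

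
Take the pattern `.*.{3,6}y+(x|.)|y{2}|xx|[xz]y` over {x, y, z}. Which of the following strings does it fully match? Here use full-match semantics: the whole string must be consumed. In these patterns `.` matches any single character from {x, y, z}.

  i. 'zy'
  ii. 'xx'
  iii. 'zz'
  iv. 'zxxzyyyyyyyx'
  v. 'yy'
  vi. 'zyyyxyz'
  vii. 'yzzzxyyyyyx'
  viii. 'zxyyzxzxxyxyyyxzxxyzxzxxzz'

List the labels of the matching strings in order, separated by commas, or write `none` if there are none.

i, ii, iv, v, vi, vii

i → match
ii → match
iii → no match
iv → match
v → match
vi → match
vii → match
viii → no match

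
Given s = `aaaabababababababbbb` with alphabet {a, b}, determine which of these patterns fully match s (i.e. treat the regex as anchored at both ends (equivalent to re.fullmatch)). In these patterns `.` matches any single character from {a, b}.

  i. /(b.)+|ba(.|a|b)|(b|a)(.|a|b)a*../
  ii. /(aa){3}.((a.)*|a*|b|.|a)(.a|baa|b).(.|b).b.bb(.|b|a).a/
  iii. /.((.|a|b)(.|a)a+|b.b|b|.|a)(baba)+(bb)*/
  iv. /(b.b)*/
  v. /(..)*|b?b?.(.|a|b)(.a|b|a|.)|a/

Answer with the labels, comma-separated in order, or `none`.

i → no match
ii → no match — must end with `a`
iii → match
iv → no match
v → match

iii, v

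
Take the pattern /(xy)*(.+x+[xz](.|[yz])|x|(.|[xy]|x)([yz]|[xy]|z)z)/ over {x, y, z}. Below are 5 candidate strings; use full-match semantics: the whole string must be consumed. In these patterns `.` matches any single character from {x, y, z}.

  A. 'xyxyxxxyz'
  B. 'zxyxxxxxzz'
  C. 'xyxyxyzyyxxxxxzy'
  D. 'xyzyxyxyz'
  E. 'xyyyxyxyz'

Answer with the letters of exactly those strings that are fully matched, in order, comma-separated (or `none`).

B, C

A. 'xyxyxxxyz' → no match
B. 'zxyxxxxxzz' → match
C → match
D. 'xyzyxyxyz' → no match
E. 'xyyyxyxyz' → no match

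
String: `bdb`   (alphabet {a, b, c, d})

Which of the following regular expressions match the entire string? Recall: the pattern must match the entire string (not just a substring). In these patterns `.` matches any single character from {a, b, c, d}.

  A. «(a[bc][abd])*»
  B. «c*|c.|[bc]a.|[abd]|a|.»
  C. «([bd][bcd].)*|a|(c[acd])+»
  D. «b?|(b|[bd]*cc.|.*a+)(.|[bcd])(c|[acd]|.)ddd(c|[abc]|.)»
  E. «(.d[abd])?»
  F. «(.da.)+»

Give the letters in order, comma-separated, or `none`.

A → no match
B → no match
C → match
D → no match
E → match
F → no match

C, E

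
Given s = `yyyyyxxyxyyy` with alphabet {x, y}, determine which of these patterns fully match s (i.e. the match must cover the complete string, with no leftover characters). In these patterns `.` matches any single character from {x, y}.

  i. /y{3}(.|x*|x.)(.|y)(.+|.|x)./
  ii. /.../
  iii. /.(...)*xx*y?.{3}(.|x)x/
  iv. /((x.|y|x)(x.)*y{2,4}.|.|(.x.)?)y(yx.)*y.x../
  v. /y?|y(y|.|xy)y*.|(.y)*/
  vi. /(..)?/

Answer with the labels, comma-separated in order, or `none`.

i → match
ii → no match
iii → no match — must end with `x`
iv → no match
v → no match
vi → no match

i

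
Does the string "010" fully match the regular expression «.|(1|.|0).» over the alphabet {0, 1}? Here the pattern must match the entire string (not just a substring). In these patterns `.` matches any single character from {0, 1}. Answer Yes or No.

No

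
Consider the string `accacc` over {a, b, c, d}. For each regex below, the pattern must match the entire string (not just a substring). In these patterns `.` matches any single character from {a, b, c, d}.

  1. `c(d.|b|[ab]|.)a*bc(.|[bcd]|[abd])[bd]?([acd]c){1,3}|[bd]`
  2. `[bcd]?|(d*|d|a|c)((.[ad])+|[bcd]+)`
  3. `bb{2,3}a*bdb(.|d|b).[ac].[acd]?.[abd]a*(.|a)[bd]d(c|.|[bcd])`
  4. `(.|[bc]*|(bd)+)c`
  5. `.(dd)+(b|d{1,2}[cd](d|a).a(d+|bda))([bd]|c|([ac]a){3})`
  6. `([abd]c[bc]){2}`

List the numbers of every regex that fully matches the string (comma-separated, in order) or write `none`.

6

1 → no match
2 → no match
3 → no match — must start with `bb`
4 → no match
5 → no match
6 → match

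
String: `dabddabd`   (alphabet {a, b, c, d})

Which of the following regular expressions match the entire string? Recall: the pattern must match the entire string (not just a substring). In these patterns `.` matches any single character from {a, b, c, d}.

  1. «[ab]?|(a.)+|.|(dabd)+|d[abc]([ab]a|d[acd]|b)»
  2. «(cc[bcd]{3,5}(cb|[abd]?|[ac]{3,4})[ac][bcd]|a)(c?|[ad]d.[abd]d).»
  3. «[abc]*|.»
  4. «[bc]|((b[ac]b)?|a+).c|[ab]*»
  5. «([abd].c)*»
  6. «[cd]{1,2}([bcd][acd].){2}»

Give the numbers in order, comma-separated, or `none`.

1 → match
2 → no match
3 → no match
4 → no match
5 → no match
6 → no match

1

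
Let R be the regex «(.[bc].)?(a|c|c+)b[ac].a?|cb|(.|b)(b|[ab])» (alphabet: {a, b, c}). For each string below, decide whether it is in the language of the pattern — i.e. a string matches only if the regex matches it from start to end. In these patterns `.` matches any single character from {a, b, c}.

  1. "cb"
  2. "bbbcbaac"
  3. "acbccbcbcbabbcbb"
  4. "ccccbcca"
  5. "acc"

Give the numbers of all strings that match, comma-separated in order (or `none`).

1 → match
2 → no match
3 → no match
4 → match
5 → no match

1, 4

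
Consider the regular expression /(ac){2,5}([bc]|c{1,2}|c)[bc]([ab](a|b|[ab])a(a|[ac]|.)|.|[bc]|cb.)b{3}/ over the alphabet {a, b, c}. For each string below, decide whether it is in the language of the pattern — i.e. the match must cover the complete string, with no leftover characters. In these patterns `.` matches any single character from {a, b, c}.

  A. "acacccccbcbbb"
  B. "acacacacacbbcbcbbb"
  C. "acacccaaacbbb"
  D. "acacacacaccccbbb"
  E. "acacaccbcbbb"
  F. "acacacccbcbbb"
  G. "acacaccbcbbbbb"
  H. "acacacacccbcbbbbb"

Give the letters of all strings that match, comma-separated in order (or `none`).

A → match
B → match
C → match
D → match
E → match
F → match
G → match
H → match

A, B, C, D, E, F, G, H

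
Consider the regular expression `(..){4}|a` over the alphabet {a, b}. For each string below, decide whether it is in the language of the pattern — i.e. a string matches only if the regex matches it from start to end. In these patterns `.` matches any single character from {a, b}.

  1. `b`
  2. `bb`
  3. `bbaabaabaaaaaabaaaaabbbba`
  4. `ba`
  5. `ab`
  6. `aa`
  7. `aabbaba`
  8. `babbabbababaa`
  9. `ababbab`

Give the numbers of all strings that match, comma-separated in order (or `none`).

1 → no match
2 → no match
3 → no match
4 → no match
5 → no match
6 → no match
7 → no match
8 → no match
9 → no match

none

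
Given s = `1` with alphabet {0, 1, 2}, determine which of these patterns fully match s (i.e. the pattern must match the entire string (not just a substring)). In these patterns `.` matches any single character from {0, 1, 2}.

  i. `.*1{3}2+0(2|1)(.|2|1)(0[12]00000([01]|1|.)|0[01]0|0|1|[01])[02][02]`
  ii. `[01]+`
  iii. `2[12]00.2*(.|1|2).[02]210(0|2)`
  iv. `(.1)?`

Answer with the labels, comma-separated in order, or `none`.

i → no match
ii → match
iii → no match — must start with `2`
iv → no match

ii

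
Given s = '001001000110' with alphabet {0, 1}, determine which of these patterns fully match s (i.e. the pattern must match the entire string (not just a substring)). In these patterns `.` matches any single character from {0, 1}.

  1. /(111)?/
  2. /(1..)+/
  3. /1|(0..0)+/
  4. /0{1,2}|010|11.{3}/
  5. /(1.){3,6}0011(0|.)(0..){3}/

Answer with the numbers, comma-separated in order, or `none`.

1 → no match
2 → no match — must start with '1'
3 → match
4 → no match
5 → no match — must start with '1'

3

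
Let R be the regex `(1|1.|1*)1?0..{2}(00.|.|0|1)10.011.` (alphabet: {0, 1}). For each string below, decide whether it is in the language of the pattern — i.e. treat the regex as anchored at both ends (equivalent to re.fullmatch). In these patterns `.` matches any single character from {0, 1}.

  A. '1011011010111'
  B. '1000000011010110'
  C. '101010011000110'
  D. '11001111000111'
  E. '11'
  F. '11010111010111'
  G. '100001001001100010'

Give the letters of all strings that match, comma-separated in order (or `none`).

A, B, C, D, F

A → match
B → match
C → match
D → match
E. '11' → no match
F → match
G → no match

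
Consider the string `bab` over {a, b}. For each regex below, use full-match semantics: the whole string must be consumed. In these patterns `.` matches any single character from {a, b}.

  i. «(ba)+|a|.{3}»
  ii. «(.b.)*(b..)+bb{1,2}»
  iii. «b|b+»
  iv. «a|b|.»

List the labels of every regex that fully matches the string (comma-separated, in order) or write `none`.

i

i → match
ii → no match
iii → no match
iv → no match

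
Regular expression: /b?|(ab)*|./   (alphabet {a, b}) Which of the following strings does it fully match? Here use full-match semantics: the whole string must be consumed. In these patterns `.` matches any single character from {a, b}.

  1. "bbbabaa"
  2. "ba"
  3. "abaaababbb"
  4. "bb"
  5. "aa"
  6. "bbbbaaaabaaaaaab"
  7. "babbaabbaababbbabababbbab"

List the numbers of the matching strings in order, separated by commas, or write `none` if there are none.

1. "bbbabaa" → no match
2. "ba" → no match
3. "abaaababbb" → no match
4. "bb" → no match
5. "aa" → no match
6 → no match
7 → no match

none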